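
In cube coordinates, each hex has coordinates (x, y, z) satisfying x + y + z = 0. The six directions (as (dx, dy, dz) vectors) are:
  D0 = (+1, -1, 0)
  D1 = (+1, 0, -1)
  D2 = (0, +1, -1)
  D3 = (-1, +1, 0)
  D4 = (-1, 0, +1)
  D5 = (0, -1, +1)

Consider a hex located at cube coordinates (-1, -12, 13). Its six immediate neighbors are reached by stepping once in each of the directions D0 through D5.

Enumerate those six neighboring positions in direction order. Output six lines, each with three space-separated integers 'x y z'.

Center: (-1, -12, 13). Add each direction:
  D0: (-1, -12, 13) + (1, -1, 0) = (0, -13, 13)
  D1: (-1, -12, 13) + (1, 0, -1) = (0, -12, 12)
  D2: (-1, -12, 13) + (0, 1, -1) = (-1, -11, 12)
  D3: (-1, -12, 13) + (-1, 1, 0) = (-2, -11, 13)
  D4: (-1, -12, 13) + (-1, 0, 1) = (-2, -12, 14)
  D5: (-1, -12, 13) + (0, -1, 1) = (-1, -13, 14)

Answer: 0 -13 13
0 -12 12
-1 -11 12
-2 -11 13
-2 -12 14
-1 -13 14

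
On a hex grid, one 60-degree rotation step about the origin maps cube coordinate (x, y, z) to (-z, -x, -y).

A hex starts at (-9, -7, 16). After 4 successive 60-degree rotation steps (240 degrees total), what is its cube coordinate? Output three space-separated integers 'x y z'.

Answer: 16 -9 -7

Derivation:
Start: (-9, -7, 16)
Step 1: (-9, -7, 16) -> (-(16), -(-9), -(-7)) = (-16, 9, 7)
Step 2: (-16, 9, 7) -> (-(7), -(-16), -(9)) = (-7, 16, -9)
Step 3: (-7, 16, -9) -> (-(-9), -(-7), -(16)) = (9, 7, -16)
Step 4: (9, 7, -16) -> (-(-16), -(9), -(7)) = (16, -9, -7)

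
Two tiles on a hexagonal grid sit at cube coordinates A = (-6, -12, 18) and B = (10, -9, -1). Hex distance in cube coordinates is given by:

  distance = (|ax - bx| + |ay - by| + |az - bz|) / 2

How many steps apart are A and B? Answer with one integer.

Answer: 19

Derivation:
|ax - bx| = |-6 - 10| = 16
|ay - by| = |-12 - (-9)| = 3
|az - bz| = |18 - (-1)| = 19
distance = (16 + 3 + 19) / 2 = 38 / 2 = 19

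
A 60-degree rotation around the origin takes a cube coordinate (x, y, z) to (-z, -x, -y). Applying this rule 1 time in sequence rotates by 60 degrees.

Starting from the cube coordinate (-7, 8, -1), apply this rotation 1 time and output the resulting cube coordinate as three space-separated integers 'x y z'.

Answer: 1 7 -8

Derivation:
Start: (-7, 8, -1)
Step 1: (-7, 8, -1) -> (-(-1), -(-7), -(8)) = (1, 7, -8)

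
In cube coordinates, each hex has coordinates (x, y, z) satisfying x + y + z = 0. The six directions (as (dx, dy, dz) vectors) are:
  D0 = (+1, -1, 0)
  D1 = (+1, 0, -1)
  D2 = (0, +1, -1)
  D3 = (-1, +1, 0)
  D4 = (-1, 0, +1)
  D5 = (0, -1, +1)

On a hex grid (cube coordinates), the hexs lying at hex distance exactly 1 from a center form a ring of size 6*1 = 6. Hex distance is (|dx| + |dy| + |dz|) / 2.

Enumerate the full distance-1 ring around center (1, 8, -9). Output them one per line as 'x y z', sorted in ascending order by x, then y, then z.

Walk ring at distance 1 from (1, 8, -9):
Start at center + D4*1 = (0, 8, -8)
  hex 0: (0, 8, -8)
  hex 1: (1, 7, -8)
  hex 2: (2, 7, -9)
  hex 3: (2, 8, -10)
  hex 4: (1, 9, -10)
  hex 5: (0, 9, -9)
Sorted: 6 hexes.

Answer: 0 8 -8
0 9 -9
1 7 -8
1 9 -10
2 7 -9
2 8 -10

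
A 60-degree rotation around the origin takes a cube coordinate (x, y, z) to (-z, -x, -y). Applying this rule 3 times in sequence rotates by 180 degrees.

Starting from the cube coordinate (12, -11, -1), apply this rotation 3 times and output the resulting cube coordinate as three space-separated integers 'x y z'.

Answer: -12 11 1

Derivation:
Start: (12, -11, -1)
Step 1: (12, -11, -1) -> (-(-1), -(12), -(-11)) = (1, -12, 11)
Step 2: (1, -12, 11) -> (-(11), -(1), -(-12)) = (-11, -1, 12)
Step 3: (-11, -1, 12) -> (-(12), -(-11), -(-1)) = (-12, 11, 1)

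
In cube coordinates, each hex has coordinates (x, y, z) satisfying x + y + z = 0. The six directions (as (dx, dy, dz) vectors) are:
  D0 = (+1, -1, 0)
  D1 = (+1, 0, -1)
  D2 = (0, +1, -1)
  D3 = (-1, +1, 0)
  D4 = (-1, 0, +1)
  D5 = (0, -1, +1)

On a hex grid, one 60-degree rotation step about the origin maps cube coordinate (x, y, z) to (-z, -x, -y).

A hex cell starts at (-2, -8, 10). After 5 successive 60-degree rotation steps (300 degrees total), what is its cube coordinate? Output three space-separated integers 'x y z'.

Answer: 8 -10 2

Derivation:
Start: (-2, -8, 10)
Step 1: (-2, -8, 10) -> (-(10), -(-2), -(-8)) = (-10, 2, 8)
Step 2: (-10, 2, 8) -> (-(8), -(-10), -(2)) = (-8, 10, -2)
Step 3: (-8, 10, -2) -> (-(-2), -(-8), -(10)) = (2, 8, -10)
Step 4: (2, 8, -10) -> (-(-10), -(2), -(8)) = (10, -2, -8)
Step 5: (10, -2, -8) -> (-(-8), -(10), -(-2)) = (8, -10, 2)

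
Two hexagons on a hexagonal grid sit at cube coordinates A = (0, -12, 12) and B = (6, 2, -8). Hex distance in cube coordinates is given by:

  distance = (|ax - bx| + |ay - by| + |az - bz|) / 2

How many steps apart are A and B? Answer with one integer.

|ax - bx| = |0 - 6| = 6
|ay - by| = |-12 - 2| = 14
|az - bz| = |12 - (-8)| = 20
distance = (6 + 14 + 20) / 2 = 40 / 2 = 20

Answer: 20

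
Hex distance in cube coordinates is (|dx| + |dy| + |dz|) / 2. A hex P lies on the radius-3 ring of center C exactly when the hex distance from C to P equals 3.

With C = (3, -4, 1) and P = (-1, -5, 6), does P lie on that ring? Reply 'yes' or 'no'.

Answer: no

Derivation:
|px - cx| = |-1 - 3| = 4
|py - cy| = |-5 - (-4)| = 1
|pz - cz| = |6 - 1| = 5
distance = (4+1+5)/2 = 10/2 = 5
radius = 3; distance != radius -> no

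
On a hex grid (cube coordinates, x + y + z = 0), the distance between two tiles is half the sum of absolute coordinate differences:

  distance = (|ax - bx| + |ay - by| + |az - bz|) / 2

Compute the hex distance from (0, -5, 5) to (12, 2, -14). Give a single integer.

Answer: 19

Derivation:
|ax - bx| = |0 - 12| = 12
|ay - by| = |-5 - 2| = 7
|az - bz| = |5 - (-14)| = 19
distance = (12 + 7 + 19) / 2 = 38 / 2 = 19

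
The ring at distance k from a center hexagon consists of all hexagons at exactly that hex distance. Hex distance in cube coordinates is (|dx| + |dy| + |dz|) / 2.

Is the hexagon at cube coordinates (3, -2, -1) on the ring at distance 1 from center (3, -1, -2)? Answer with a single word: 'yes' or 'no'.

Answer: yes

Derivation:
|px - cx| = |3 - 3| = 0
|py - cy| = |-2 - (-1)| = 1
|pz - cz| = |-1 - (-2)| = 1
distance = (0+1+1)/2 = 2/2 = 1
radius = 1; distance == radius -> yes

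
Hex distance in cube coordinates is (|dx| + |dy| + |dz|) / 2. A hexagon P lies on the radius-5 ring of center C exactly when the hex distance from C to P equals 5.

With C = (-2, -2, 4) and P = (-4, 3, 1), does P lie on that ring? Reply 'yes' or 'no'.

|px - cx| = |-4 - (-2)| = 2
|py - cy| = |3 - (-2)| = 5
|pz - cz| = |1 - 4| = 3
distance = (2+5+3)/2 = 10/2 = 5
radius = 5; distance == radius -> yes

Answer: yes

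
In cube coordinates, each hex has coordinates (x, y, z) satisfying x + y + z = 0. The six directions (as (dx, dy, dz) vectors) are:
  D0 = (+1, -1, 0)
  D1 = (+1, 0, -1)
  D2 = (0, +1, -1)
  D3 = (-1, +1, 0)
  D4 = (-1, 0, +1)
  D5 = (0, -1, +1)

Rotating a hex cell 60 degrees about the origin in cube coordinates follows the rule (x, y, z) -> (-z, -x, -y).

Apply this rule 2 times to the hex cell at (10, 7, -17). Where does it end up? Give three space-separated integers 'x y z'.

Start: (10, 7, -17)
Step 1: (10, 7, -17) -> (-(-17), -(10), -(7)) = (17, -10, -7)
Step 2: (17, -10, -7) -> (-(-7), -(17), -(-10)) = (7, -17, 10)

Answer: 7 -17 10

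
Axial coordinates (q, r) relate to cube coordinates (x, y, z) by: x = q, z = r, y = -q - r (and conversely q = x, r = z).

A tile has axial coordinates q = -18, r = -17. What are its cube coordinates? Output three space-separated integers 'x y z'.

Answer: -18 35 -17

Derivation:
x = q = -18
z = r = -17
y = -x - z = -(-18) - (-17) = 35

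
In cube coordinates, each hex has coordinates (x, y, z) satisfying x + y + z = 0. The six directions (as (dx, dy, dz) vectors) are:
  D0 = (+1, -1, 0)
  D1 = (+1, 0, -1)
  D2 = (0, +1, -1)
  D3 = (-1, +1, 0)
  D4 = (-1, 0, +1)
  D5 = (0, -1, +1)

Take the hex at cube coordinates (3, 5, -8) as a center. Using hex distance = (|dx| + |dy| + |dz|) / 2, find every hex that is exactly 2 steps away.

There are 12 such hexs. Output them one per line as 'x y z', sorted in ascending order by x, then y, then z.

Answer: 1 5 -6
1 6 -7
1 7 -8
2 4 -6
2 7 -9
3 3 -6
3 7 -10
4 3 -7
4 6 -10
5 3 -8
5 4 -9
5 5 -10

Derivation:
Walk ring at distance 2 from (3, 5, -8):
Start at center + D4*2 = (1, 5, -6)
  hex 0: (1, 5, -6)
  hex 1: (2, 4, -6)
  hex 2: (3, 3, -6)
  hex 3: (4, 3, -7)
  hex 4: (5, 3, -8)
  hex 5: (5, 4, -9)
  hex 6: (5, 5, -10)
  hex 7: (4, 6, -10)
  hex 8: (3, 7, -10)
  hex 9: (2, 7, -9)
  hex 10: (1, 7, -8)
  hex 11: (1, 6, -7)
Sorted: 12 hexes.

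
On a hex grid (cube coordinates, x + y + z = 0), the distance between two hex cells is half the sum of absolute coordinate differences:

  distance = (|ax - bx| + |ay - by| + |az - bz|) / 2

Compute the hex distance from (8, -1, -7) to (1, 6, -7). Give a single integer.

|ax - bx| = |8 - 1| = 7
|ay - by| = |-1 - 6| = 7
|az - bz| = |-7 - (-7)| = 0
distance = (7 + 7 + 0) / 2 = 14 / 2 = 7

Answer: 7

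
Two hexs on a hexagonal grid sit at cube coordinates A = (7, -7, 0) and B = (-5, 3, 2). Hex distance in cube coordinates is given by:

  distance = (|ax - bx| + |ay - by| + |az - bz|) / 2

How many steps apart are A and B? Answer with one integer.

Answer: 12

Derivation:
|ax - bx| = |7 - (-5)| = 12
|ay - by| = |-7 - 3| = 10
|az - bz| = |0 - 2| = 2
distance = (12 + 10 + 2) / 2 = 24 / 2 = 12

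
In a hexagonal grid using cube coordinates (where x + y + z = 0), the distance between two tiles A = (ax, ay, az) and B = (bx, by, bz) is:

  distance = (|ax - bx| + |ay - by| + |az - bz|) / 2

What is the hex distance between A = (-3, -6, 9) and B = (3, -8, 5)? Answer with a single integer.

|ax - bx| = |-3 - 3| = 6
|ay - by| = |-6 - (-8)| = 2
|az - bz| = |9 - 5| = 4
distance = (6 + 2 + 4) / 2 = 12 / 2 = 6

Answer: 6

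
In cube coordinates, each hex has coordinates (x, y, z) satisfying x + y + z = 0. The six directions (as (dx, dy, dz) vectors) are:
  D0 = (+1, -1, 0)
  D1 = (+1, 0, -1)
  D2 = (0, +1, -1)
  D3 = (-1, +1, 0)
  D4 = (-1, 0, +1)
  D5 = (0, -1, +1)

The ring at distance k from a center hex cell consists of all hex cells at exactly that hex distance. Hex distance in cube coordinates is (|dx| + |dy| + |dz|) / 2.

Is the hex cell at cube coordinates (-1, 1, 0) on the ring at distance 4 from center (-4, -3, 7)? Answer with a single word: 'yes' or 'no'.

|px - cx| = |-1 - (-4)| = 3
|py - cy| = |1 - (-3)| = 4
|pz - cz| = |0 - 7| = 7
distance = (3+4+7)/2 = 14/2 = 7
radius = 4; distance != radius -> no

Answer: no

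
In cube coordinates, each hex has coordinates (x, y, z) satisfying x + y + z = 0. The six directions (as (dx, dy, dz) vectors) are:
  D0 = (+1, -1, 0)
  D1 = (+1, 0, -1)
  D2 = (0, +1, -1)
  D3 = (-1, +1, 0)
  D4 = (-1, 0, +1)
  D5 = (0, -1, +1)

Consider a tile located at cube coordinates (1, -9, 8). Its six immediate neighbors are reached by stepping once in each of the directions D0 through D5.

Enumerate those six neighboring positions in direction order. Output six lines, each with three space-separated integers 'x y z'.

Center: (1, -9, 8). Add each direction:
  D0: (1, -9, 8) + (1, -1, 0) = (2, -10, 8)
  D1: (1, -9, 8) + (1, 0, -1) = (2, -9, 7)
  D2: (1, -9, 8) + (0, 1, -1) = (1, -8, 7)
  D3: (1, -9, 8) + (-1, 1, 0) = (0, -8, 8)
  D4: (1, -9, 8) + (-1, 0, 1) = (0, -9, 9)
  D5: (1, -9, 8) + (0, -1, 1) = (1, -10, 9)

Answer: 2 -10 8
2 -9 7
1 -8 7
0 -8 8
0 -9 9
1 -10 9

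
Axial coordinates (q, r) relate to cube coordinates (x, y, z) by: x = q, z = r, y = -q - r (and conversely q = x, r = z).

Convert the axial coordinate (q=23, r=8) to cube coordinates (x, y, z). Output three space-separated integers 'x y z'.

x = q = 23
z = r = 8
y = -x - z = -(23) - (8) = -31

Answer: 23 -31 8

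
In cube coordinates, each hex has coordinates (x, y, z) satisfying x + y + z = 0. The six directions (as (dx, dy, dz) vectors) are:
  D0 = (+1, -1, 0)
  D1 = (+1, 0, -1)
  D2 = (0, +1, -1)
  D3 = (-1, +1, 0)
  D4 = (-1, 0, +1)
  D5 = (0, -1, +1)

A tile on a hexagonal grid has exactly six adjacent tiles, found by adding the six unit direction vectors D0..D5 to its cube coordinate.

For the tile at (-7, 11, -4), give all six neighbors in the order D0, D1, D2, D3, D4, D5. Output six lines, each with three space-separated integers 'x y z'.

Answer: -6 10 -4
-6 11 -5
-7 12 -5
-8 12 -4
-8 11 -3
-7 10 -3

Derivation:
Center: (-7, 11, -4). Add each direction:
  D0: (-7, 11, -4) + (1, -1, 0) = (-6, 10, -4)
  D1: (-7, 11, -4) + (1, 0, -1) = (-6, 11, -5)
  D2: (-7, 11, -4) + (0, 1, -1) = (-7, 12, -5)
  D3: (-7, 11, -4) + (-1, 1, 0) = (-8, 12, -4)
  D4: (-7, 11, -4) + (-1, 0, 1) = (-8, 11, -3)
  D5: (-7, 11, -4) + (0, -1, 1) = (-7, 10, -3)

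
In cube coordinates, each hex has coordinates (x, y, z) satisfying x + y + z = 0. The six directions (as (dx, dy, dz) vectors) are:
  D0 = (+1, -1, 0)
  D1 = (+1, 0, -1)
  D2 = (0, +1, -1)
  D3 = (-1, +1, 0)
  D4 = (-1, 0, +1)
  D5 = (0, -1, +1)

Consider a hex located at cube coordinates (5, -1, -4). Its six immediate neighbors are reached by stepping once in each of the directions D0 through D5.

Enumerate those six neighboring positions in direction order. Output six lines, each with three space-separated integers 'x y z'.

Answer: 6 -2 -4
6 -1 -5
5 0 -5
4 0 -4
4 -1 -3
5 -2 -3

Derivation:
Center: (5, -1, -4). Add each direction:
  D0: (5, -1, -4) + (1, -1, 0) = (6, -2, -4)
  D1: (5, -1, -4) + (1, 0, -1) = (6, -1, -5)
  D2: (5, -1, -4) + (0, 1, -1) = (5, 0, -5)
  D3: (5, -1, -4) + (-1, 1, 0) = (4, 0, -4)
  D4: (5, -1, -4) + (-1, 0, 1) = (4, -1, -3)
  D5: (5, -1, -4) + (0, -1, 1) = (5, -2, -3)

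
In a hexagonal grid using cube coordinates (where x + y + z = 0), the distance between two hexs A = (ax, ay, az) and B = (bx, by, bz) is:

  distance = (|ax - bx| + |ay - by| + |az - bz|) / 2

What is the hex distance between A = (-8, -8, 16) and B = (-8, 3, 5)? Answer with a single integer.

|ax - bx| = |-8 - (-8)| = 0
|ay - by| = |-8 - 3| = 11
|az - bz| = |16 - 5| = 11
distance = (0 + 11 + 11) / 2 = 22 / 2 = 11

Answer: 11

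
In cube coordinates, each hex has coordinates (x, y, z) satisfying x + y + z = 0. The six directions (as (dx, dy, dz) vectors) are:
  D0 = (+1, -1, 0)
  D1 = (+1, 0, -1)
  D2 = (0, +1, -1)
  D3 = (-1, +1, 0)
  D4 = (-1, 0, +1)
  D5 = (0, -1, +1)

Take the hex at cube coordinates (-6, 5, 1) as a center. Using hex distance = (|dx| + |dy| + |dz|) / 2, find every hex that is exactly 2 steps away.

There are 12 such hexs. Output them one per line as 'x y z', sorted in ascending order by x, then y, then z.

Answer: -8 5 3
-8 6 2
-8 7 1
-7 4 3
-7 7 0
-6 3 3
-6 7 -1
-5 3 2
-5 6 -1
-4 3 1
-4 4 0
-4 5 -1

Derivation:
Walk ring at distance 2 from (-6, 5, 1):
Start at center + D4*2 = (-8, 5, 3)
  hex 0: (-8, 5, 3)
  hex 1: (-7, 4, 3)
  hex 2: (-6, 3, 3)
  hex 3: (-5, 3, 2)
  hex 4: (-4, 3, 1)
  hex 5: (-4, 4, 0)
  hex 6: (-4, 5, -1)
  hex 7: (-5, 6, -1)
  hex 8: (-6, 7, -1)
  hex 9: (-7, 7, 0)
  hex 10: (-8, 7, 1)
  hex 11: (-8, 6, 2)
Sorted: 12 hexes.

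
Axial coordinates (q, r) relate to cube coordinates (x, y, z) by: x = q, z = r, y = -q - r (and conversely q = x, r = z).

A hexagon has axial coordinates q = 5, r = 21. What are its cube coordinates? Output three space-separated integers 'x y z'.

x = q = 5
z = r = 21
y = -x - z = -(5) - (21) = -26

Answer: 5 -26 21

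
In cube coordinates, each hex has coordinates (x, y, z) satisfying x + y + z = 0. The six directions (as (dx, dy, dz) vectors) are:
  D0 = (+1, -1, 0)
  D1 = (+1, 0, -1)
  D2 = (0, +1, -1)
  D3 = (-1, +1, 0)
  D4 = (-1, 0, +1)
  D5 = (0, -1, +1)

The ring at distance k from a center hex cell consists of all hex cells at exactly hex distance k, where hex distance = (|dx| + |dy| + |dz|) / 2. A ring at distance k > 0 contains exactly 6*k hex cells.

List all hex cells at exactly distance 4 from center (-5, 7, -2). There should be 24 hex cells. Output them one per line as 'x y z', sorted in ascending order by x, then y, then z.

Answer: -9 7 2
-9 8 1
-9 9 0
-9 10 -1
-9 11 -2
-8 6 2
-8 11 -3
-7 5 2
-7 11 -4
-6 4 2
-6 11 -5
-5 3 2
-5 11 -6
-4 3 1
-4 10 -6
-3 3 0
-3 9 -6
-2 3 -1
-2 8 -6
-1 3 -2
-1 4 -3
-1 5 -4
-1 6 -5
-1 7 -6

Derivation:
Walk ring at distance 4 from (-5, 7, -2):
Start at center + D4*4 = (-9, 7, 2)
  hex 0: (-9, 7, 2)
  hex 1: (-8, 6, 2)
  hex 2: (-7, 5, 2)
  hex 3: (-6, 4, 2)
  hex 4: (-5, 3, 2)
  hex 5: (-4, 3, 1)
  hex 6: (-3, 3, 0)
  hex 7: (-2, 3, -1)
  hex 8: (-1, 3, -2)
  hex 9: (-1, 4, -3)
  hex 10: (-1, 5, -4)
  hex 11: (-1, 6, -5)
  hex 12: (-1, 7, -6)
  hex 13: (-2, 8, -6)
  hex 14: (-3, 9, -6)
  hex 15: (-4, 10, -6)
  hex 16: (-5, 11, -6)
  hex 17: (-6, 11, -5)
  hex 18: (-7, 11, -4)
  hex 19: (-8, 11, -3)
  hex 20: (-9, 11, -2)
  hex 21: (-9, 10, -1)
  hex 22: (-9, 9, 0)
  hex 23: (-9, 8, 1)
Sorted: 24 hexes.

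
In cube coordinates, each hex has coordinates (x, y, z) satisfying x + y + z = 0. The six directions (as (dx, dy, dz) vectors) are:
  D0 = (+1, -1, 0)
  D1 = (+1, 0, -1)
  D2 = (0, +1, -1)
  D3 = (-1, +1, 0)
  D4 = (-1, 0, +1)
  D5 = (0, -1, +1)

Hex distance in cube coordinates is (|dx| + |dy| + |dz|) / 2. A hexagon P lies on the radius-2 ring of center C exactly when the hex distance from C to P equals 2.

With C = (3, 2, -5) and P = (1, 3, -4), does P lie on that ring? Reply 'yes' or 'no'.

Answer: yes

Derivation:
|px - cx| = |1 - 3| = 2
|py - cy| = |3 - 2| = 1
|pz - cz| = |-4 - (-5)| = 1
distance = (2+1+1)/2 = 4/2 = 2
radius = 2; distance == radius -> yes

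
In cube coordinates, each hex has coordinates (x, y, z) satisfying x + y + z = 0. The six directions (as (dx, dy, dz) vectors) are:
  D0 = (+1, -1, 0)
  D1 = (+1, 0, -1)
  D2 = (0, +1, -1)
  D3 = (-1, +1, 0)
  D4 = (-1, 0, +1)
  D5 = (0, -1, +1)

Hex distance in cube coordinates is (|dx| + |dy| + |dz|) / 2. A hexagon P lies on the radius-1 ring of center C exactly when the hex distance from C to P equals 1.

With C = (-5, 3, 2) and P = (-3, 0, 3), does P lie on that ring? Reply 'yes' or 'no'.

|px - cx| = |-3 - (-5)| = 2
|py - cy| = |0 - 3| = 3
|pz - cz| = |3 - 2| = 1
distance = (2+3+1)/2 = 6/2 = 3
radius = 1; distance != radius -> no

Answer: no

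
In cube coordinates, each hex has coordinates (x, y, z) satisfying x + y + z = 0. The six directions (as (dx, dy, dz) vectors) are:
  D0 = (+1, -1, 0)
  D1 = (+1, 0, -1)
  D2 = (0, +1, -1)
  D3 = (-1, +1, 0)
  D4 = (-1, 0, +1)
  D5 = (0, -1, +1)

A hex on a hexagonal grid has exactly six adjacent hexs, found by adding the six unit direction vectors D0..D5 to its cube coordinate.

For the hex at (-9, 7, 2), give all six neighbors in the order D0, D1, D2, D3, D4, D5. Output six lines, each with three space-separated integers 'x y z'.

Answer: -8 6 2
-8 7 1
-9 8 1
-10 8 2
-10 7 3
-9 6 3

Derivation:
Center: (-9, 7, 2). Add each direction:
  D0: (-9, 7, 2) + (1, -1, 0) = (-8, 6, 2)
  D1: (-9, 7, 2) + (1, 0, -1) = (-8, 7, 1)
  D2: (-9, 7, 2) + (0, 1, -1) = (-9, 8, 1)
  D3: (-9, 7, 2) + (-1, 1, 0) = (-10, 8, 2)
  D4: (-9, 7, 2) + (-1, 0, 1) = (-10, 7, 3)
  D5: (-9, 7, 2) + (0, -1, 1) = (-9, 6, 3)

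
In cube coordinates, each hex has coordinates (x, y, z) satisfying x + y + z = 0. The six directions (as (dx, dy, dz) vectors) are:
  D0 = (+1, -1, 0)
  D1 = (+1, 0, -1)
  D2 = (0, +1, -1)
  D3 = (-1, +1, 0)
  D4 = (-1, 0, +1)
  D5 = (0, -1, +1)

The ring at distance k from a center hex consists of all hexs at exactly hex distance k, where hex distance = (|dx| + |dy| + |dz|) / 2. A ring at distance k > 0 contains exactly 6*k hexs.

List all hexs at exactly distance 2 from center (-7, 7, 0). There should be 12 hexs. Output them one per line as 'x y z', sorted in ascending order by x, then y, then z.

Answer: -9 7 2
-9 8 1
-9 9 0
-8 6 2
-8 9 -1
-7 5 2
-7 9 -2
-6 5 1
-6 8 -2
-5 5 0
-5 6 -1
-5 7 -2

Derivation:
Walk ring at distance 2 from (-7, 7, 0):
Start at center + D4*2 = (-9, 7, 2)
  hex 0: (-9, 7, 2)
  hex 1: (-8, 6, 2)
  hex 2: (-7, 5, 2)
  hex 3: (-6, 5, 1)
  hex 4: (-5, 5, 0)
  hex 5: (-5, 6, -1)
  hex 6: (-5, 7, -2)
  hex 7: (-6, 8, -2)
  hex 8: (-7, 9, -2)
  hex 9: (-8, 9, -1)
  hex 10: (-9, 9, 0)
  hex 11: (-9, 8, 1)
Sorted: 12 hexes.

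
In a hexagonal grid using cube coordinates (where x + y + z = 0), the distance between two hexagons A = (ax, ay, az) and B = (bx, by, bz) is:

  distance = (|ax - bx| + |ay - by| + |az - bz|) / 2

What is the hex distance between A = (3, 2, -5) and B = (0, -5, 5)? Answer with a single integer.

|ax - bx| = |3 - 0| = 3
|ay - by| = |2 - (-5)| = 7
|az - bz| = |-5 - 5| = 10
distance = (3 + 7 + 10) / 2 = 20 / 2 = 10

Answer: 10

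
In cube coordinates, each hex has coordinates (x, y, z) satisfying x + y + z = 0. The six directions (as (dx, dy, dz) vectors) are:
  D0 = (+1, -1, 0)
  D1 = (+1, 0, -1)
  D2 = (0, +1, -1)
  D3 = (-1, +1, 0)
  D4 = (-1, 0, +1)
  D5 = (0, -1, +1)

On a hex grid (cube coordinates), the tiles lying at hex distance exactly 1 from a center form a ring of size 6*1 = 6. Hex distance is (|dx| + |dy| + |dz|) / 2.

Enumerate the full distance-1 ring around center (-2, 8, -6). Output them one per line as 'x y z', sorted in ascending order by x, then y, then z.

Answer: -3 8 -5
-3 9 -6
-2 7 -5
-2 9 -7
-1 7 -6
-1 8 -7

Derivation:
Walk ring at distance 1 from (-2, 8, -6):
Start at center + D4*1 = (-3, 8, -5)
  hex 0: (-3, 8, -5)
  hex 1: (-2, 7, -5)
  hex 2: (-1, 7, -6)
  hex 3: (-1, 8, -7)
  hex 4: (-2, 9, -7)
  hex 5: (-3, 9, -6)
Sorted: 6 hexes.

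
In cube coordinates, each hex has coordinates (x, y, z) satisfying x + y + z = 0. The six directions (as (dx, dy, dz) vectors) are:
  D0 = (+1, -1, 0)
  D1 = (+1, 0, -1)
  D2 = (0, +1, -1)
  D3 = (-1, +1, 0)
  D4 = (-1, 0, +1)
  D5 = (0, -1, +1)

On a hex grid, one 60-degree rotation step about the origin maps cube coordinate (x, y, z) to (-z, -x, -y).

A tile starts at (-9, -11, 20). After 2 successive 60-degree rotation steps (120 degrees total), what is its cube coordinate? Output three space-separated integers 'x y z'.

Answer: -11 20 -9

Derivation:
Start: (-9, -11, 20)
Step 1: (-9, -11, 20) -> (-(20), -(-9), -(-11)) = (-20, 9, 11)
Step 2: (-20, 9, 11) -> (-(11), -(-20), -(9)) = (-11, 20, -9)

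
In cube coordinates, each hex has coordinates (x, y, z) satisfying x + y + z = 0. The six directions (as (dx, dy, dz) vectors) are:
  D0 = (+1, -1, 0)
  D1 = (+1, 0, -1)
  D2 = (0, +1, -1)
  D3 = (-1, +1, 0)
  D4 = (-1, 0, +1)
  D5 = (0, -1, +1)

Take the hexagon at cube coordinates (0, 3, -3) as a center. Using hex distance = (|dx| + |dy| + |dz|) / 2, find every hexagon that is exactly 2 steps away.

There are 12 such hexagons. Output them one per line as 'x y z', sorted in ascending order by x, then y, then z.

Walk ring at distance 2 from (0, 3, -3):
Start at center + D4*2 = (-2, 3, -1)
  hex 0: (-2, 3, -1)
  hex 1: (-1, 2, -1)
  hex 2: (0, 1, -1)
  hex 3: (1, 1, -2)
  hex 4: (2, 1, -3)
  hex 5: (2, 2, -4)
  hex 6: (2, 3, -5)
  hex 7: (1, 4, -5)
  hex 8: (0, 5, -5)
  hex 9: (-1, 5, -4)
  hex 10: (-2, 5, -3)
  hex 11: (-2, 4, -2)
Sorted: 12 hexes.

Answer: -2 3 -1
-2 4 -2
-2 5 -3
-1 2 -1
-1 5 -4
0 1 -1
0 5 -5
1 1 -2
1 4 -5
2 1 -3
2 2 -4
2 3 -5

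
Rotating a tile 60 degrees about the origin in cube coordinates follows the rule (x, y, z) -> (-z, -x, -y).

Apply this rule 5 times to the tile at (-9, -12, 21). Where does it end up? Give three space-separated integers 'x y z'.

Answer: 12 -21 9

Derivation:
Start: (-9, -12, 21)
Step 1: (-9, -12, 21) -> (-(21), -(-9), -(-12)) = (-21, 9, 12)
Step 2: (-21, 9, 12) -> (-(12), -(-21), -(9)) = (-12, 21, -9)
Step 3: (-12, 21, -9) -> (-(-9), -(-12), -(21)) = (9, 12, -21)
Step 4: (9, 12, -21) -> (-(-21), -(9), -(12)) = (21, -9, -12)
Step 5: (21, -9, -12) -> (-(-12), -(21), -(-9)) = (12, -21, 9)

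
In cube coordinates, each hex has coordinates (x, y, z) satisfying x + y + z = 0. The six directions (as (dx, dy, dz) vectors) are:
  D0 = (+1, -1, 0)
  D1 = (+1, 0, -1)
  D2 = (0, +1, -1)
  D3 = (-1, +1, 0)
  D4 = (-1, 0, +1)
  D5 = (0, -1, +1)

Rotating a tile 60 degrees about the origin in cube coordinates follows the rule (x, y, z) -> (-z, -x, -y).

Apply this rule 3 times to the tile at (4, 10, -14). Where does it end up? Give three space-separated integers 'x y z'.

Answer: -4 -10 14

Derivation:
Start: (4, 10, -14)
Step 1: (4, 10, -14) -> (-(-14), -(4), -(10)) = (14, -4, -10)
Step 2: (14, -4, -10) -> (-(-10), -(14), -(-4)) = (10, -14, 4)
Step 3: (10, -14, 4) -> (-(4), -(10), -(-14)) = (-4, -10, 14)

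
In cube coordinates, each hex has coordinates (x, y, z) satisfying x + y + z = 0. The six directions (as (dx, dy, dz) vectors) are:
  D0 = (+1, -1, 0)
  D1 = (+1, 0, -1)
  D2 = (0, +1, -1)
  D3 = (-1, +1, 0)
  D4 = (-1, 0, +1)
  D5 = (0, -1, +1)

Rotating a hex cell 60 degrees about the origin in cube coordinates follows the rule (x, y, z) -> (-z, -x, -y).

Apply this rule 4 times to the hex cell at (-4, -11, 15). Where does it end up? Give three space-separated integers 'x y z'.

Answer: 15 -4 -11

Derivation:
Start: (-4, -11, 15)
Step 1: (-4, -11, 15) -> (-(15), -(-4), -(-11)) = (-15, 4, 11)
Step 2: (-15, 4, 11) -> (-(11), -(-15), -(4)) = (-11, 15, -4)
Step 3: (-11, 15, -4) -> (-(-4), -(-11), -(15)) = (4, 11, -15)
Step 4: (4, 11, -15) -> (-(-15), -(4), -(11)) = (15, -4, -11)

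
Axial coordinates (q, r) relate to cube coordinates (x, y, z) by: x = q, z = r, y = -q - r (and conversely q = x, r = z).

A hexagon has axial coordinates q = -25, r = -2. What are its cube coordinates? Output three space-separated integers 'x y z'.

x = q = -25
z = r = -2
y = -x - z = -(-25) - (-2) = 27

Answer: -25 27 -2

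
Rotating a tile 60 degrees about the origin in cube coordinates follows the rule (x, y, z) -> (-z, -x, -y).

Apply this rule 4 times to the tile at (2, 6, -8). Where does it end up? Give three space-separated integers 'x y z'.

Answer: -8 2 6

Derivation:
Start: (2, 6, -8)
Step 1: (2, 6, -8) -> (-(-8), -(2), -(6)) = (8, -2, -6)
Step 2: (8, -2, -6) -> (-(-6), -(8), -(-2)) = (6, -8, 2)
Step 3: (6, -8, 2) -> (-(2), -(6), -(-8)) = (-2, -6, 8)
Step 4: (-2, -6, 8) -> (-(8), -(-2), -(-6)) = (-8, 2, 6)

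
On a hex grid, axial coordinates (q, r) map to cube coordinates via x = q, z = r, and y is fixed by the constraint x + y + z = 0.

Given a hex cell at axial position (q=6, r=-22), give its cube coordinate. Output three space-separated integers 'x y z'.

Answer: 6 16 -22

Derivation:
x = q = 6
z = r = -22
y = -x - z = -(6) - (-22) = 16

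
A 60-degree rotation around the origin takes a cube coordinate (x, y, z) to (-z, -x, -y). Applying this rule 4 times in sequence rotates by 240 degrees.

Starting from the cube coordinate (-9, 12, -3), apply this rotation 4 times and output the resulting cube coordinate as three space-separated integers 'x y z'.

Start: (-9, 12, -3)
Step 1: (-9, 12, -3) -> (-(-3), -(-9), -(12)) = (3, 9, -12)
Step 2: (3, 9, -12) -> (-(-12), -(3), -(9)) = (12, -3, -9)
Step 3: (12, -3, -9) -> (-(-9), -(12), -(-3)) = (9, -12, 3)
Step 4: (9, -12, 3) -> (-(3), -(9), -(-12)) = (-3, -9, 12)

Answer: -3 -9 12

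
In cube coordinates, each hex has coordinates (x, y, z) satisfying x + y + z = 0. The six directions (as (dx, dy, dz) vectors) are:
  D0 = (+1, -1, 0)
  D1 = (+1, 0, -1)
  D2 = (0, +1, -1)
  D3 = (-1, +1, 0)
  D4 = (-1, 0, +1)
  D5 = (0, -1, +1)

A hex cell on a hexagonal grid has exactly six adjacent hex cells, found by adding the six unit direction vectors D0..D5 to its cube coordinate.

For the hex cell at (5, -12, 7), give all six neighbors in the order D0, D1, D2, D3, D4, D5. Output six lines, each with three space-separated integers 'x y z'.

Answer: 6 -13 7
6 -12 6
5 -11 6
4 -11 7
4 -12 8
5 -13 8

Derivation:
Center: (5, -12, 7). Add each direction:
  D0: (5, -12, 7) + (1, -1, 0) = (6, -13, 7)
  D1: (5, -12, 7) + (1, 0, -1) = (6, -12, 6)
  D2: (5, -12, 7) + (0, 1, -1) = (5, -11, 6)
  D3: (5, -12, 7) + (-1, 1, 0) = (4, -11, 7)
  D4: (5, -12, 7) + (-1, 0, 1) = (4, -12, 8)
  D5: (5, -12, 7) + (0, -1, 1) = (5, -13, 8)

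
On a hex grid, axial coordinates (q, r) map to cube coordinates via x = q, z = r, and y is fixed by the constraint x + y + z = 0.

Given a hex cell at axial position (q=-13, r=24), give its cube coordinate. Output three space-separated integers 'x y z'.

Answer: -13 -11 24

Derivation:
x = q = -13
z = r = 24
y = -x - z = -(-13) - (24) = -11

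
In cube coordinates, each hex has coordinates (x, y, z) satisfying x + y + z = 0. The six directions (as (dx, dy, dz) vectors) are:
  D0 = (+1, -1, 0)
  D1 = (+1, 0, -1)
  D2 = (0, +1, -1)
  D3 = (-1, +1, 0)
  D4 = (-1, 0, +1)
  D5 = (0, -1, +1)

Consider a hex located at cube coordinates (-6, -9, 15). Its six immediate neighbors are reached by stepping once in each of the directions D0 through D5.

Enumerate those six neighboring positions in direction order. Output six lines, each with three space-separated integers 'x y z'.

Center: (-6, -9, 15). Add each direction:
  D0: (-6, -9, 15) + (1, -1, 0) = (-5, -10, 15)
  D1: (-6, -9, 15) + (1, 0, -1) = (-5, -9, 14)
  D2: (-6, -9, 15) + (0, 1, -1) = (-6, -8, 14)
  D3: (-6, -9, 15) + (-1, 1, 0) = (-7, -8, 15)
  D4: (-6, -9, 15) + (-1, 0, 1) = (-7, -9, 16)
  D5: (-6, -9, 15) + (0, -1, 1) = (-6, -10, 16)

Answer: -5 -10 15
-5 -9 14
-6 -8 14
-7 -8 15
-7 -9 16
-6 -10 16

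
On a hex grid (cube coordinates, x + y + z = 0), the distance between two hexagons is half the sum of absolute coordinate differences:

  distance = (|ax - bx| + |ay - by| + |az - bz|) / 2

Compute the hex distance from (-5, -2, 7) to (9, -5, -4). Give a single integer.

|ax - bx| = |-5 - 9| = 14
|ay - by| = |-2 - (-5)| = 3
|az - bz| = |7 - (-4)| = 11
distance = (14 + 3 + 11) / 2 = 28 / 2 = 14

Answer: 14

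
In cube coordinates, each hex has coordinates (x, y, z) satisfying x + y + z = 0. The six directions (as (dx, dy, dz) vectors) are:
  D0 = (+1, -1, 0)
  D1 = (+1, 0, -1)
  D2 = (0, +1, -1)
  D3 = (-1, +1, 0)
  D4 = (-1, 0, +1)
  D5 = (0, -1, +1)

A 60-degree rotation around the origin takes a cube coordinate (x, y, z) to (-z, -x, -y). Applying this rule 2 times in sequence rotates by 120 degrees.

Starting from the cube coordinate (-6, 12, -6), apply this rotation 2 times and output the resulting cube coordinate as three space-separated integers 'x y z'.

Start: (-6, 12, -6)
Step 1: (-6, 12, -6) -> (-(-6), -(-6), -(12)) = (6, 6, -12)
Step 2: (6, 6, -12) -> (-(-12), -(6), -(6)) = (12, -6, -6)

Answer: 12 -6 -6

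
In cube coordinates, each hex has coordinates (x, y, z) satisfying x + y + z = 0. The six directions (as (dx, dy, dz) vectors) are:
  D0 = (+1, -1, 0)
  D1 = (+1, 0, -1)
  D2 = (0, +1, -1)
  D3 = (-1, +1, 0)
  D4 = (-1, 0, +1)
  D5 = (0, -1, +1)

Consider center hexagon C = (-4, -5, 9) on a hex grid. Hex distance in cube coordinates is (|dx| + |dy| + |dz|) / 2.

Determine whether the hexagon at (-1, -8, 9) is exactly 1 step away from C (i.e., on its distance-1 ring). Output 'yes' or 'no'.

|px - cx| = |-1 - (-4)| = 3
|py - cy| = |-8 - (-5)| = 3
|pz - cz| = |9 - 9| = 0
distance = (3+3+0)/2 = 6/2 = 3
radius = 1; distance != radius -> no

Answer: no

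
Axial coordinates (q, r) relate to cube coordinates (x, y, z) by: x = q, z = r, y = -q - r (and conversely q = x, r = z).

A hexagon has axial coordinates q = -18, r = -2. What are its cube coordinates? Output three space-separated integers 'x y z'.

Answer: -18 20 -2

Derivation:
x = q = -18
z = r = -2
y = -x - z = -(-18) - (-2) = 20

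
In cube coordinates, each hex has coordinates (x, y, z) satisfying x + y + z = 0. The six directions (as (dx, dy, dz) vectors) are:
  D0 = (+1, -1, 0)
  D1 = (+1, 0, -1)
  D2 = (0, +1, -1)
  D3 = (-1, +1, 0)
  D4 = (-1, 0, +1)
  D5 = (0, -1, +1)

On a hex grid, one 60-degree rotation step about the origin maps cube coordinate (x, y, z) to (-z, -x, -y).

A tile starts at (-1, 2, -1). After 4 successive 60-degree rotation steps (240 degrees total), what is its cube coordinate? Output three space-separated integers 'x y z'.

Start: (-1, 2, -1)
Step 1: (-1, 2, -1) -> (-(-1), -(-1), -(2)) = (1, 1, -2)
Step 2: (1, 1, -2) -> (-(-2), -(1), -(1)) = (2, -1, -1)
Step 3: (2, -1, -1) -> (-(-1), -(2), -(-1)) = (1, -2, 1)
Step 4: (1, -2, 1) -> (-(1), -(1), -(-2)) = (-1, -1, 2)

Answer: -1 -1 2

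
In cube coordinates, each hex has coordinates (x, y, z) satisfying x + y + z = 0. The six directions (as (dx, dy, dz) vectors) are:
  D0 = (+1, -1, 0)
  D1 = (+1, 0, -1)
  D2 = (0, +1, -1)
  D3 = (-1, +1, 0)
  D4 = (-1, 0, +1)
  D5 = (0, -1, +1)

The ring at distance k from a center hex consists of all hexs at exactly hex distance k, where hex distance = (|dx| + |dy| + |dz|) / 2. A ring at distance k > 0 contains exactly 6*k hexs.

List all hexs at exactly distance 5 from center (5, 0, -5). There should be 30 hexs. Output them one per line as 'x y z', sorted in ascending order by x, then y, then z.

Answer: 0 0 0
0 1 -1
0 2 -2
0 3 -3
0 4 -4
0 5 -5
1 -1 0
1 5 -6
2 -2 0
2 5 -7
3 -3 0
3 5 -8
4 -4 0
4 5 -9
5 -5 0
5 5 -10
6 -5 -1
6 4 -10
7 -5 -2
7 3 -10
8 -5 -3
8 2 -10
9 -5 -4
9 1 -10
10 -5 -5
10 -4 -6
10 -3 -7
10 -2 -8
10 -1 -9
10 0 -10

Derivation:
Walk ring at distance 5 from (5, 0, -5):
Start at center + D4*5 = (0, 0, 0)
  hex 0: (0, 0, 0)
  hex 1: (1, -1, 0)
  hex 2: (2, -2, 0)
  hex 3: (3, -3, 0)
  hex 4: (4, -4, 0)
  hex 5: (5, -5, 0)
  hex 6: (6, -5, -1)
  hex 7: (7, -5, -2)
  hex 8: (8, -5, -3)
  hex 9: (9, -5, -4)
  hex 10: (10, -5, -5)
  hex 11: (10, -4, -6)
  hex 12: (10, -3, -7)
  hex 13: (10, -2, -8)
  hex 14: (10, -1, -9)
  hex 15: (10, 0, -10)
  hex 16: (9, 1, -10)
  hex 17: (8, 2, -10)
  hex 18: (7, 3, -10)
  hex 19: (6, 4, -10)
  hex 20: (5, 5, -10)
  hex 21: (4, 5, -9)
  hex 22: (3, 5, -8)
  hex 23: (2, 5, -7)
  hex 24: (1, 5, -6)
  hex 25: (0, 5, -5)
  hex 26: (0, 4, -4)
  hex 27: (0, 3, -3)
  hex 28: (0, 2, -2)
  hex 29: (0, 1, -1)
Sorted: 30 hexes.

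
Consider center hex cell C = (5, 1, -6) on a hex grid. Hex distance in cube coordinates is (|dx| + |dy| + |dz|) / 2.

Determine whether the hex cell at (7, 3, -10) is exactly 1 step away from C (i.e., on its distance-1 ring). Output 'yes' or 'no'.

|px - cx| = |7 - 5| = 2
|py - cy| = |3 - 1| = 2
|pz - cz| = |-10 - (-6)| = 4
distance = (2+2+4)/2 = 8/2 = 4
radius = 1; distance != radius -> no

Answer: no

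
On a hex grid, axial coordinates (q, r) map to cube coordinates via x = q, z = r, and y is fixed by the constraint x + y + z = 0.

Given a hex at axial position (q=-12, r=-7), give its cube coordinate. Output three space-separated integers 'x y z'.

x = q = -12
z = r = -7
y = -x - z = -(-12) - (-7) = 19

Answer: -12 19 -7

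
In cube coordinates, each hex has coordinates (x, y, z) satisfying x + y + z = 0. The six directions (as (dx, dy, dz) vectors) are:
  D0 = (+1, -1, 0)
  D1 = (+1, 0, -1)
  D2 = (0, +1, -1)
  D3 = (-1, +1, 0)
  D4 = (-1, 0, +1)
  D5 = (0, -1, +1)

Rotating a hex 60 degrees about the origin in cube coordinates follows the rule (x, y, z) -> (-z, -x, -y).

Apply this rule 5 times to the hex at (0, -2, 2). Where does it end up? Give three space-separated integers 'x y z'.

Start: (0, -2, 2)
Step 1: (0, -2, 2) -> (-(2), -(0), -(-2)) = (-2, 0, 2)
Step 2: (-2, 0, 2) -> (-(2), -(-2), -(0)) = (-2, 2, 0)
Step 3: (-2, 2, 0) -> (-(0), -(-2), -(2)) = (0, 2, -2)
Step 4: (0, 2, -2) -> (-(-2), -(0), -(2)) = (2, 0, -2)
Step 5: (2, 0, -2) -> (-(-2), -(2), -(0)) = (2, -2, 0)

Answer: 2 -2 0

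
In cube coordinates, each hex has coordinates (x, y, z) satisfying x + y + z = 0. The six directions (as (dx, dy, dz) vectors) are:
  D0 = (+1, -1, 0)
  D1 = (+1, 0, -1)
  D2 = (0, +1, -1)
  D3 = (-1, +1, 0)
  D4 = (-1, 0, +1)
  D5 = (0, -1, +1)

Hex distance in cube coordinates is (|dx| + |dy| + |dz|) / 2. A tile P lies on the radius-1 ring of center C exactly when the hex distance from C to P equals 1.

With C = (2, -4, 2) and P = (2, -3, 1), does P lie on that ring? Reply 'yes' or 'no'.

|px - cx| = |2 - 2| = 0
|py - cy| = |-3 - (-4)| = 1
|pz - cz| = |1 - 2| = 1
distance = (0+1+1)/2 = 2/2 = 1
radius = 1; distance == radius -> yes

Answer: yes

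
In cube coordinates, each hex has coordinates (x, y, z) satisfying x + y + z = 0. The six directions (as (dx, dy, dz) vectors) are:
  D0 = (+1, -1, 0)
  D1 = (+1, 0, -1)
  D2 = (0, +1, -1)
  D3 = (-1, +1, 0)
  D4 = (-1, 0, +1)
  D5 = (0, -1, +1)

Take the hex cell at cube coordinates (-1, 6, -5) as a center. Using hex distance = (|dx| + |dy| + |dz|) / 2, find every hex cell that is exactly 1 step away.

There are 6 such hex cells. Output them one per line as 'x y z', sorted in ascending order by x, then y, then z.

Answer: -2 6 -4
-2 7 -5
-1 5 -4
-1 7 -6
0 5 -5
0 6 -6

Derivation:
Walk ring at distance 1 from (-1, 6, -5):
Start at center + D4*1 = (-2, 6, -4)
  hex 0: (-2, 6, -4)
  hex 1: (-1, 5, -4)
  hex 2: (0, 5, -5)
  hex 3: (0, 6, -6)
  hex 4: (-1, 7, -6)
  hex 5: (-2, 7, -5)
Sorted: 6 hexes.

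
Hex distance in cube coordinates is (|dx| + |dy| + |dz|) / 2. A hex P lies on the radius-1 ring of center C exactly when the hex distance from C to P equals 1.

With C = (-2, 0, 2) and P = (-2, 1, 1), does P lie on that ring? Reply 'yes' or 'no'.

Answer: yes

Derivation:
|px - cx| = |-2 - (-2)| = 0
|py - cy| = |1 - 0| = 1
|pz - cz| = |1 - 2| = 1
distance = (0+1+1)/2 = 2/2 = 1
radius = 1; distance == radius -> yes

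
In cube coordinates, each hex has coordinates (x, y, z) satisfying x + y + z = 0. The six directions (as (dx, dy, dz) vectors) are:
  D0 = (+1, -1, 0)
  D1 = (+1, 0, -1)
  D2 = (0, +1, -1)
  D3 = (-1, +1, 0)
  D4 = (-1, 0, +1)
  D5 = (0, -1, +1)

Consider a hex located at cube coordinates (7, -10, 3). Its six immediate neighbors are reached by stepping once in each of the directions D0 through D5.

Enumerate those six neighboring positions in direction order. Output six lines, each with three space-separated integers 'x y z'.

Answer: 8 -11 3
8 -10 2
7 -9 2
6 -9 3
6 -10 4
7 -11 4

Derivation:
Center: (7, -10, 3). Add each direction:
  D0: (7, -10, 3) + (1, -1, 0) = (8, -11, 3)
  D1: (7, -10, 3) + (1, 0, -1) = (8, -10, 2)
  D2: (7, -10, 3) + (0, 1, -1) = (7, -9, 2)
  D3: (7, -10, 3) + (-1, 1, 0) = (6, -9, 3)
  D4: (7, -10, 3) + (-1, 0, 1) = (6, -10, 4)
  D5: (7, -10, 3) + (0, -1, 1) = (7, -11, 4)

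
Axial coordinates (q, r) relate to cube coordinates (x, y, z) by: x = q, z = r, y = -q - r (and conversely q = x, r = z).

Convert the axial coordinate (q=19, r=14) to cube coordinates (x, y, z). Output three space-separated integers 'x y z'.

Answer: 19 -33 14

Derivation:
x = q = 19
z = r = 14
y = -x - z = -(19) - (14) = -33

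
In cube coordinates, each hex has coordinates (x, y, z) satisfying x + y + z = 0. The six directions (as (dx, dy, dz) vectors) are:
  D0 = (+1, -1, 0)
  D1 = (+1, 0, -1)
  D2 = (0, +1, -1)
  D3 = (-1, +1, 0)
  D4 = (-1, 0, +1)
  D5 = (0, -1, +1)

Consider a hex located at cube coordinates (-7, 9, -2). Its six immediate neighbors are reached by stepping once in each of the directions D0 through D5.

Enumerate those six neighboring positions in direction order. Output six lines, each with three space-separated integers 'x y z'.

Center: (-7, 9, -2). Add each direction:
  D0: (-7, 9, -2) + (1, -1, 0) = (-6, 8, -2)
  D1: (-7, 9, -2) + (1, 0, -1) = (-6, 9, -3)
  D2: (-7, 9, -2) + (0, 1, -1) = (-7, 10, -3)
  D3: (-7, 9, -2) + (-1, 1, 0) = (-8, 10, -2)
  D4: (-7, 9, -2) + (-1, 0, 1) = (-8, 9, -1)
  D5: (-7, 9, -2) + (0, -1, 1) = (-7, 8, -1)

Answer: -6 8 -2
-6 9 -3
-7 10 -3
-8 10 -2
-8 9 -1
-7 8 -1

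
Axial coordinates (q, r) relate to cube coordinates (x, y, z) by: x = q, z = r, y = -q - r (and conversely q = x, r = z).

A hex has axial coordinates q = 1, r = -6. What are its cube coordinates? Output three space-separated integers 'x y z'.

x = q = 1
z = r = -6
y = -x - z = -(1) - (-6) = 5

Answer: 1 5 -6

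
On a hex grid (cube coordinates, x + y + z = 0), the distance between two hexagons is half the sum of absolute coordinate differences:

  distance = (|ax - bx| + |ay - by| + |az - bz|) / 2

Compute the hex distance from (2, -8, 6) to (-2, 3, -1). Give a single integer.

Answer: 11

Derivation:
|ax - bx| = |2 - (-2)| = 4
|ay - by| = |-8 - 3| = 11
|az - bz| = |6 - (-1)| = 7
distance = (4 + 11 + 7) / 2 = 22 / 2 = 11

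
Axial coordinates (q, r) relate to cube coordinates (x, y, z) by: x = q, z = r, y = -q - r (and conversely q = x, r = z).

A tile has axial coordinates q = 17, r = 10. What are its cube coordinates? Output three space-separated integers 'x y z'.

x = q = 17
z = r = 10
y = -x - z = -(17) - (10) = -27

Answer: 17 -27 10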